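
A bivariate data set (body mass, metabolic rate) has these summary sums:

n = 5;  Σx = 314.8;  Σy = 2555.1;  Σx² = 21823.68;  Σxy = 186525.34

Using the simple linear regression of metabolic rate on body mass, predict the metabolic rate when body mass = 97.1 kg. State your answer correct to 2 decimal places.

948.13

Sxx = Σx² − (Σx)²/n = 21823.68 − 19819.808 = 2003.872
Sxy = Σxy − (Σx)(Σy)/n = 186525.34 − 160869.096 = 25656.244
b = Sxy/Sxx = 25656.244/2003.872 = 12.803335
a = ȳ − b·x̄ = 511.02 − 12.803335·62.96 = -295.077955
ŷ(97.1) = a + b·97.1 = -295.077955 + 12.803335·97.1 = 948.125848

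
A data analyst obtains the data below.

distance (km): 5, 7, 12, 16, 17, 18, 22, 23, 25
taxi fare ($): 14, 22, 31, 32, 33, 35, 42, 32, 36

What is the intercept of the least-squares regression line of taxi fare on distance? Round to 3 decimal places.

n = 9, Σx = 145, Σy = 277, Σxy = 4859, Σx² = 2725
Sxx = Σx² − (Σx)²/n = 2725 − 2336.111111 = 388.888889
Sxy = Σxy − (Σx)(Σy)/n = 4859 − 4462.777778 = 396.222222
b = Sxy/Sxx = 396.222222/388.888889 = 1.018857
a = ȳ − b·x̄ = 30.777778 − 1.018857·16.111111 = 14.362857

14.363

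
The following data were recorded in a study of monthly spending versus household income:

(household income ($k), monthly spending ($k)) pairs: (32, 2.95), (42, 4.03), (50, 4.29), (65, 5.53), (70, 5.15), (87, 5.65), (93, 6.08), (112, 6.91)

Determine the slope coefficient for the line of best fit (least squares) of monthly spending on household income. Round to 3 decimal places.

0.045

n = 8, Σx = 551, Σy = 40.59, Σxy = 3029.02, Σx² = 43175
Sxx = Σx² − (Σx)²/n = 43175 − 37950.125 = 5224.875
Sxy = Σxy − (Σx)(Σy)/n = 3029.02 − 2795.63625 = 233.38375
b = Sxy/Sxx = 233.38375/5224.875 = 0.044668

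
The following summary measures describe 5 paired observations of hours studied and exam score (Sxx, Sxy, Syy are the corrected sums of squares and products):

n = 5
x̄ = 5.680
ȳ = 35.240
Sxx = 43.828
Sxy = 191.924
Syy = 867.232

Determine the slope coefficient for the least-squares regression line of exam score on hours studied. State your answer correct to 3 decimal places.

b = Sxy/Sxx = 191.924/43.828 = 4.379027

4.379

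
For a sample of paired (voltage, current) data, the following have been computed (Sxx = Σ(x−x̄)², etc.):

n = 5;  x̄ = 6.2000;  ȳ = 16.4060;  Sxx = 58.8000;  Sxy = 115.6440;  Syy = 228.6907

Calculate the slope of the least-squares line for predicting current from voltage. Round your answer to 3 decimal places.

1.967

b = Sxy/Sxx = 115.644/58.8 = 1.966735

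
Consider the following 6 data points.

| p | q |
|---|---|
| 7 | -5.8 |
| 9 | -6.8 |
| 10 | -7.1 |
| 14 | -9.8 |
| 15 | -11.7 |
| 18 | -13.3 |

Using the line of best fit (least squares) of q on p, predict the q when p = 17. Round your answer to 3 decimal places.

n = 6, Σx = 73, Σy = -54.5, Σxy = -724.9, Σx² = 975
Sxx = Σx² − (Σx)²/n = 975 − 888.166667 = 86.833333
Sxy = Σxy − (Σx)(Σy)/n = -724.9 − (-663.083333) = -61.816667
b = Sxy/Sxx = -61.816667/86.833333 = -0.711900
a = ȳ − b·x̄ = -9.083333 − (-0.711900)·12.166667 = -0.421881
ŷ(17) = a + b·17 = -0.421881 + (-0.711900)·17 = -12.524184

-12.524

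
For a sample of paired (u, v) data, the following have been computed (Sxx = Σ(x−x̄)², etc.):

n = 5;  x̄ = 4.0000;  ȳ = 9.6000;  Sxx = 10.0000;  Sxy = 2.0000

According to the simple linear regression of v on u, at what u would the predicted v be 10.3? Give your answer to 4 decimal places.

7.5000

b = Sxy/Sxx = 2/10 = 0.2
a = ȳ − b·x̄ = 9.6 − 0.2·4 = 8.8
Set a + b·x = 10.3: x = (10.3 − 8.8) / 0.2 = 7.5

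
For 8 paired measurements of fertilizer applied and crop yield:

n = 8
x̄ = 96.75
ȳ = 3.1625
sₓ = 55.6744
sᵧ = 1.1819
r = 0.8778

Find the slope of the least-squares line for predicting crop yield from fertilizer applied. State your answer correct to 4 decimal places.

b = r · sᵧ/sₓ = 0.8778 · 1.1819/55.6744 = 0.018635

0.0186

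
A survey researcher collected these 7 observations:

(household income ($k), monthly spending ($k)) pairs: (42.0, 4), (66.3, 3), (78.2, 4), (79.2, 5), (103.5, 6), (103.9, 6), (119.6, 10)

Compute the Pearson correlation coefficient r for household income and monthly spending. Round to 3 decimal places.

0.821

n = 7, Σx = 592.7, Σy = 38, Σxy = 3516.1, Σx² = 54359.19, Σy² = 238
Sxx = Σx² − (Σx)²/n = 54359.19 − 50184.755714 = 4174.434286
Sxy = Σxy − (Σx)(Σy)/n = 3516.1 − 3217.514286 = 298.585714
Syy = Σy² − (Σy)²/n = 238 − 206.285714 = 31.714286
r = Sxy/√(Sxx·Syy) = 298.585714/√(132389.201633) = 298.585714/363.853269 = 0.820621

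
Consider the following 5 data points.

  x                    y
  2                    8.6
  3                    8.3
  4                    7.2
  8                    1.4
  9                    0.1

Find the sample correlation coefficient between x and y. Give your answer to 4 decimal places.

n = 5, Σx = 26, Σy = 25.6, Σxy = 83, Σx² = 174, Σy² = 196.66
Sxx = Σx² − (Σx)²/n = 174 − 135.2 = 38.8
Sxy = Σxy − (Σx)(Σy)/n = 83 − 133.12 = -50.12
Syy = Σy² − (Σy)²/n = 196.66 − 131.072 = 65.588
r = Sxy/√(Sxx·Syy) = -50.12/√(2544.8144) = -50.12/50.446153 = -0.993535

-0.9935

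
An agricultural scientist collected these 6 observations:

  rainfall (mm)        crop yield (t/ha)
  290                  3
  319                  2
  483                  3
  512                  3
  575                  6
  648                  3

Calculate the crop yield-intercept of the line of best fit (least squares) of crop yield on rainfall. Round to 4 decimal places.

1.1451

n = 6, Σx = 2827, Σy = 20, Σxy = 9887, Σx² = 1431823
Sxx = Σx² − (Σx)²/n = 1431823 − 1331988.166667 = 99834.833333
Sxy = Σxy − (Σx)(Σy)/n = 9887 − 9423.333333 = 463.666667
b = Sxy/Sxx = 463.666667/99834.833333 = 0.004644
a = ȳ − b·x̄ = 3.333333 − 0.004644·471.166667 = 1.145076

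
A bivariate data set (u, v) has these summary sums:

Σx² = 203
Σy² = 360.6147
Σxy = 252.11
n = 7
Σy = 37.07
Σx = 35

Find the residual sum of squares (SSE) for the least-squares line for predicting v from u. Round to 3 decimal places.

5.128

Sxx = Σx² − (Σx)²/n = 203 − 175 = 28
Sxy = Σxy − (Σx)(Σy)/n = 252.11 − 185.35 = 66.76
Syy = Σy² − (Σy)²/n = 360.6147 − 196.312129 = 164.302571
b = Sxy/Sxx = 66.76/28 = 2.384286
SSE = Syy − b·Sxy = 164.302571 − 2.384286·66.76 = 5.127657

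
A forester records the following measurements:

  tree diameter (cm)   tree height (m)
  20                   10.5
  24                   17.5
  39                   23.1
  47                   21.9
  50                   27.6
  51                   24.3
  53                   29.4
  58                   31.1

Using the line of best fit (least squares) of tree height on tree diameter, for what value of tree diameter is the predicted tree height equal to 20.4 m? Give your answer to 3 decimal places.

n = 8, Σx = 342, Σy = 185.4, Σxy = 8541.5, Σx² = 15980
Sxx = Σx² − (Σx)²/n = 15980 − 14620.5 = 1359.5
Sxy = Σxy − (Σx)(Σy)/n = 8541.5 − 7925.85 = 615.65
b = Sxy/Sxx = 615.65/1359.5 = 0.452850
a = ȳ − b·x̄ = 23.175 − 0.452850·42.75 = 3.815649
Set a + b·x = 20.4: x = (20.4 − 3.815649) / 0.452850 = 36.622147

36.622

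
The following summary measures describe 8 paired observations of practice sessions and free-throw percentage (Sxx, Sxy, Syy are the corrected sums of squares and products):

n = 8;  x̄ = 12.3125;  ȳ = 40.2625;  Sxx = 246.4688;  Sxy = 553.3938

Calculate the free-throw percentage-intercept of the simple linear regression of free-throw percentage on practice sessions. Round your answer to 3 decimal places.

b = Sxy/Sxx = 553.3938/246.4688 = 2.245289
a = ȳ − b·x̄ = 40.2625 − 2.245289·12.3125 = 12.617373

12.617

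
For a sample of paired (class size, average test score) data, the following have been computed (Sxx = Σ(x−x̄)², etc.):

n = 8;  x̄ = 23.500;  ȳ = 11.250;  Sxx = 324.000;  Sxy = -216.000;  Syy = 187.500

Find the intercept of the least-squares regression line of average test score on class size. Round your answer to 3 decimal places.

26.917

b = Sxy/Sxx = -216/324 = -0.666667
a = ȳ − b·x̄ = 11.25 − (-0.666667)·23.5 = 26.916667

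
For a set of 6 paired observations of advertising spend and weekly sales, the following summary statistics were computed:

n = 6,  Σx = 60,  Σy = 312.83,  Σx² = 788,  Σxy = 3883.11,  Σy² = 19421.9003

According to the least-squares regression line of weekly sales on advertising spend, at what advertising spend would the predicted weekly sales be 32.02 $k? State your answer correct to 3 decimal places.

Sxx = Σx² − (Σx)²/n = 788 − 600 = 188
Sxy = Σxy − (Σx)(Σy)/n = 3883.11 − 3128.3 = 754.81
b = Sxy/Sxx = 754.81/188 = 4.014947
a = ȳ − b·x̄ = 52.138333 − 4.014947·10 = 11.988865
Set a + b·x = 32.02: x = (32.02 − 11.988865) / 4.014947 = 4.989141

4.989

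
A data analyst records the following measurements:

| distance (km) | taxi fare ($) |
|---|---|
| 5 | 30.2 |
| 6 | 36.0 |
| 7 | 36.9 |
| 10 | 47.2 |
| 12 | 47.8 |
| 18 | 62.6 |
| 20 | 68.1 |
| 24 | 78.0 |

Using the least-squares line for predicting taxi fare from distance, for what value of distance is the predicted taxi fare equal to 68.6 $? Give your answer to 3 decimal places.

20.176

n = 8, Σx = 102, Σy = 406.8, Σxy = 6031.7, Σx² = 1654
Sxx = Σx² − (Σx)²/n = 1654 − 1300.5 = 353.5
Sxy = Σxy − (Σx)(Σy)/n = 6031.7 − 5186.7 = 845
b = Sxy/Sxx = 845/353.5 = 2.390382
a = ȳ − b·x̄ = 50.85 − 2.390382·12.75 = 20.372631
Set a + b·x = 68.6: x = (68.6 − 20.372631) / 2.390382 = 20.175592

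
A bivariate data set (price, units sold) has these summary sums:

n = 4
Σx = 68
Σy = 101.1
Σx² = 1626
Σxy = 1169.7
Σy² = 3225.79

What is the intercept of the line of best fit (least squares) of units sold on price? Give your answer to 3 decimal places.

45.132

Sxx = Σx² − (Σx)²/n = 1626 − 1156 = 470
Sxy = Σxy − (Σx)(Σy)/n = 1169.7 − 1718.7 = -549
b = Sxy/Sxx = -549/470 = -1.168085
a = ȳ − b·x̄ = 25.275 − (-1.168085)·17 = 45.132447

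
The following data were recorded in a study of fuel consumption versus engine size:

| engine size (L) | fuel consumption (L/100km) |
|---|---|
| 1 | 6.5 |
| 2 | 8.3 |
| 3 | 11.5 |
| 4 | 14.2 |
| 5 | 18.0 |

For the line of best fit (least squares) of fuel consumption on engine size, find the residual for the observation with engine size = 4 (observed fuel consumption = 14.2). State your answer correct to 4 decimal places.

-0.3900

n = 5, Σx = 15, Σy = 58.5, Σxy = 204.4, Σx² = 55
Sxx = Σx² − (Σx)²/n = 55 − 45 = 10
Sxy = Σxy − (Σx)(Σy)/n = 204.4 − 175.5 = 28.9
b = Sxy/Sxx = 28.9/10 = 2.89
a = ȳ − b·x̄ = 11.7 − 2.89·3 = 3.03
ŷ(4) = 3.03 + 2.89·4 = 14.59
residual = y − ŷ = 14.2 − 14.59 = -0.39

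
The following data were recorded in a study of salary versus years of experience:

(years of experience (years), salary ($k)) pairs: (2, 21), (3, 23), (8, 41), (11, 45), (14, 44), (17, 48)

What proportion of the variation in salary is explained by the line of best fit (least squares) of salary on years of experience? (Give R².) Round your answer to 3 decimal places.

0.873

n = 6, Σx = 55, Σy = 222, Σxy = 2366, Σx² = 683, Σy² = 8916
Sxx = Σx² − (Σx)²/n = 683 − 504.166667 = 178.833333
Sxy = Σxy − (Σx)(Σy)/n = 2366 − 2035 = 331
Syy = Σy² − (Σy)²/n = 8916 − 8214 = 702
R² = Sxy²/(Sxx·Syy) = (331)²/(178.833333·702) = 0.872711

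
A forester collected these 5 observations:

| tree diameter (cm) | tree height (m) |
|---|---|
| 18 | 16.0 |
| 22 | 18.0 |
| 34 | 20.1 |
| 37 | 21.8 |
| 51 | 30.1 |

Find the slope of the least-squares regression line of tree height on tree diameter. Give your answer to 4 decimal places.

0.4009

n = 5, Σx = 162, Σy = 106, Σxy = 3709.1, Σx² = 5934
Sxx = Σx² − (Σx)²/n = 5934 − 5248.8 = 685.2
Sxy = Σxy − (Σx)(Σy)/n = 3709.1 − 3434.4 = 274.7
b = Sxy/Sxx = 274.7/685.2 = 0.400905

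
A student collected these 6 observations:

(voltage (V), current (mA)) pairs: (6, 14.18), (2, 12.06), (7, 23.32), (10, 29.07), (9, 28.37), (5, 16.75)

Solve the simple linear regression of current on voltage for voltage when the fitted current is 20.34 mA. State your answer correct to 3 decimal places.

6.379

n = 6, Σx = 39, Σy = 123.75, Σxy = 902.22, Σx² = 295
Sxx = Σx² − (Σx)²/n = 295 − 253.5 = 41.5
Sxy = Σxy − (Σx)(Σy)/n = 902.22 − 804.375 = 97.845
b = Sxy/Sxx = 97.845/41.5 = 2.357711
a = ȳ − b·x̄ = 20.625 − 2.357711·6.5 = 5.299880
Set a + b·x = 20.34: x = (20.34 − 5.299880) / 2.357711 = 6.379120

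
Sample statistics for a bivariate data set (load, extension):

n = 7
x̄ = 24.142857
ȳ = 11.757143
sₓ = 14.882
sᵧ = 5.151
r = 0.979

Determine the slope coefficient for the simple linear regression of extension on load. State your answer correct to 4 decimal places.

b = r · sᵧ/sₓ = 0.979 · 5.151/14.882 = 0.338854

0.3389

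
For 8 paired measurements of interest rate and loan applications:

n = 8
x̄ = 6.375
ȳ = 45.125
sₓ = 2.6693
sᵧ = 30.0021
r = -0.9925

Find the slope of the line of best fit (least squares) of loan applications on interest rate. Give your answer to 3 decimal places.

b = r · sᵧ/sₓ = -0.9925 · 30.0021/2.6693 = -11.155391

-11.155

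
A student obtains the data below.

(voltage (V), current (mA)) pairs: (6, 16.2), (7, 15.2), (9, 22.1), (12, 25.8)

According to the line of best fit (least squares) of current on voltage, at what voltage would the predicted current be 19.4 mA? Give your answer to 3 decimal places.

8.265

n = 4, Σx = 34, Σy = 79.3, Σxy = 712.1, Σx² = 310
Sxx = Σx² − (Σx)²/n = 310 − 289 = 21
Sxy = Σxy − (Σx)(Σy)/n = 712.1 − 674.05 = 38.05
b = Sxy/Sxx = 38.05/21 = 1.811905
a = ȳ − b·x̄ = 19.825 − 1.811905·8.5 = 4.423810
Set a + b·x = 19.4: x = (19.4 − 4.423810) / 1.811905 = 8.265440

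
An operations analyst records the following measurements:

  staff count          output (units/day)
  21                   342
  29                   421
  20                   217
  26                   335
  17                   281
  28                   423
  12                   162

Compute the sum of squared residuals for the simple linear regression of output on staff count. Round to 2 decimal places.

9921.25

n = 7, Σx = 153, Σy = 2181, Σxy = 51006, Σx² = 3575, Σy² = 737653
Sxx = Σx² − (Σx)²/n = 3575 − 3344.142857 = 230.857143
Sxy = Σxy − (Σx)(Σy)/n = 51006 − 47670.428571 = 3335.571429
Syy = Σy² − (Σy)²/n = 737653 − 679537.285714 = 58115.714286
b = Sxy/Sxx = 3335.571429/230.857143 = 14.448639
SSE = Syy − b·Sxy = 58115.714286 − 14.448639·3335.571429 = 9921.248144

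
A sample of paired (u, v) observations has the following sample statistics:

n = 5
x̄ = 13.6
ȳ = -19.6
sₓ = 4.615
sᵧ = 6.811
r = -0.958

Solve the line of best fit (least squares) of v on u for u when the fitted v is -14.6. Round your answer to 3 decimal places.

10.064

b = r · sᵧ/sₓ = -0.958 · 6.811/4.615 = -1.413854
a = ȳ − b·x̄ = -19.6 − (-1.413854)·13.6 = -0.371580
Set a + b·x = -14.6: x = (-14.6 − (-0.371580)) / (-1.413854) = 10.063568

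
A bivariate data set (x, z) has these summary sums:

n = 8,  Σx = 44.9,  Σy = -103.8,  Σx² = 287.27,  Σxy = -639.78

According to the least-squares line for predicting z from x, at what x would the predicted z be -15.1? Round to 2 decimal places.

Sxx = Σx² − (Σx)²/n = 287.27 − 252.00125 = 35.26875
Sxy = Σxy − (Σx)(Σy)/n = -639.78 − (-582.5775) = -57.2025
b = Sxy/Sxx = -57.2025/35.26875 = -1.621903
a = ȳ − b·x̄ = -12.975 − (-1.621903)·5.6125 = -3.872068
Set a + b·x = -15.1: x = (-15.1 − (-3.872068)) / (-1.621903) = 6.922689

6.92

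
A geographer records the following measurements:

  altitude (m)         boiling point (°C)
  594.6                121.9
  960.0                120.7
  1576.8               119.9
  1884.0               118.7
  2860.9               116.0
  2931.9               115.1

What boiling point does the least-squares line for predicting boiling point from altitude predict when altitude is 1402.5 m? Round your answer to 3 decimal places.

119.816

n = 6, Σx = 10808.2, Σy = 712.3, Σxy = 1270368.95, Σx² = 24091689.82
Sxx = Σx² − (Σx)²/n = 24091689.82 − 19469531.206667 = 4622158.613333
Sxy = Σxy − (Σx)(Σy)/n = 1270368.95 − 1283113.476667 = -12744.526667
b = Sxy/Sxx = -12744.526667/4622158.613333 = -0.002757
a = ȳ − b·x̄ = 118.716667 − (-0.002757)·1801.366667 = 123.683516
ŷ(1402.5) = a + b·1402.5 = 123.683516 + (-0.002757)·1402.5 = 119.816449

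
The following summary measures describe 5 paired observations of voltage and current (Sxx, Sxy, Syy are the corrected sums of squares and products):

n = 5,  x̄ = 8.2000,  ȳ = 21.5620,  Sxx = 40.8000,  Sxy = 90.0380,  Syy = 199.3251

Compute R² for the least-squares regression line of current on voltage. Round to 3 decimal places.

0.997

R² = Sxy²/(Sxx·Syy) = (90.038)²/(40.8·199.3251) = 0.996849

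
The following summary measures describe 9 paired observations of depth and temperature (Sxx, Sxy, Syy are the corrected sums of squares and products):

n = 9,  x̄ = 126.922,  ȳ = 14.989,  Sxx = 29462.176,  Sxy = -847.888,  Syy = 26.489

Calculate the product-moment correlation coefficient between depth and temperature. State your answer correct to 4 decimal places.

-0.9598

r = Sxy/√(Sxx·Syy) = -847.888/√(780423.580064) = -847.888/883.415859 = -0.959784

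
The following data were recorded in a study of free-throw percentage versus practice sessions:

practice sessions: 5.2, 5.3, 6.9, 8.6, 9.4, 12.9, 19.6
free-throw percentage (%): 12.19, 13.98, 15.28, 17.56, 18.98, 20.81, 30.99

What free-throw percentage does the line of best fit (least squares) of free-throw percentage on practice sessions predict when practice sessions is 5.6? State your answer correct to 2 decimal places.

13.60

n = 7, Σx = 67.9, Σy = 129.79, Σxy = 1448.195, Σx² = 815.63
Sxx = Σx² − (Σx)²/n = 815.63 − 658.63 = 157
Sxy = Σxy − (Σx)(Σy)/n = 1448.195 − 1258.963 = 189.232
b = Sxy/Sxx = 189.232/157 = 1.205299
a = ȳ − b·x̄ = 18.541429 − 1.205299·9.7 = 6.850025
ŷ(5.6) = a + b·5.6 = 6.850025 + 1.205299·5.6 = 13.599701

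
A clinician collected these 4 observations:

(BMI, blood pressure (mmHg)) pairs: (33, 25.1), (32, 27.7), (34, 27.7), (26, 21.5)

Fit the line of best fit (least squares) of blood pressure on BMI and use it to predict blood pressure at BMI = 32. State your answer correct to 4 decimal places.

26.0419

n = 4, Σx = 125, Σy = 102, Σxy = 3215.5, Σx² = 3945
Sxx = Σx² − (Σx)²/n = 3945 − 3906.25 = 38.75
Sxy = Σxy − (Σx)(Σy)/n = 3215.5 − 3187.5 = 28
b = Sxy/Sxx = 28/38.75 = 0.722581
a = ȳ − b·x̄ = 25.5 − 0.722581·31.25 = 2.919355
ŷ(32) = a + b·32 = 2.919355 + 0.722581·32 = 26.041935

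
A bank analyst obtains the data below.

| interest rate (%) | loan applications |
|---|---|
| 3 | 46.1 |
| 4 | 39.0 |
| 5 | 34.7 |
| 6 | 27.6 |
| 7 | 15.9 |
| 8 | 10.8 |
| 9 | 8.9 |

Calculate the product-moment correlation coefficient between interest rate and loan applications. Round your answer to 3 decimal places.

n = 7, Σx = 42, Σy = 183, Σxy = 911.2, Σx² = 280, Σy² = 6060.72
Sxx = Σx² − (Σx)²/n = 280 − 252 = 28
Sxy = Σxy − (Σx)(Σy)/n = 911.2 − 1098 = -186.8
Syy = Σy² − (Σy)²/n = 6060.72 − 4784.142857 = 1276.577143
r = Sxy/√(Sxx·Syy) = -186.8/√(35744.16) = -186.8/189.061260 = -0.988040

-0.988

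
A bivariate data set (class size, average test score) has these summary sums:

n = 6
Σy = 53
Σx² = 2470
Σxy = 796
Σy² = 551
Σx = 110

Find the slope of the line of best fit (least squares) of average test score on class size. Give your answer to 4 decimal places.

Sxx = Σx² − (Σx)²/n = 2470 − 2016.666667 = 453.333333
Sxy = Σxy − (Σx)(Σy)/n = 796 − 971.666667 = -175.666667
b = Sxy/Sxx = -175.666667/453.333333 = -0.3875

-0.3875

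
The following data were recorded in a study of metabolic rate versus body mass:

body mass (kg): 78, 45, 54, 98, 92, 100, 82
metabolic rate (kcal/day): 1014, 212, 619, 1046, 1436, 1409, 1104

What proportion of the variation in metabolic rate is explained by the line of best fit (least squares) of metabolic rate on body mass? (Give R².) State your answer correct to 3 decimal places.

0.853

n = 7, Σx = 549, Σy = 6840, Σxy = 588106, Σx² = 45817, Σy² = 7816610
Sxx = Σx² − (Σx)²/n = 45817 − 43057.285714 = 2759.714286
Sxy = Σxy − (Σx)(Σy)/n = 588106 − 536451.428571 = 51654.571429
Syy = Σy² − (Σy)²/n = 7816610 − 6683657.142857 = 1132952.857143
R² = Sxy²/(Sxx·Syy) = (51654.571429)²/(2759.714286·1132952.857143) = 0.853378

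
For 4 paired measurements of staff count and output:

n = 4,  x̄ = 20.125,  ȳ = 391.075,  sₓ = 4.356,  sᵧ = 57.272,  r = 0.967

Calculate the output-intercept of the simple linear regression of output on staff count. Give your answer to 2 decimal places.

b = r · sᵧ/sₓ = 0.967 · 57.272/4.356 = 12.713963
a = ȳ − b·x̄ = 391.075 − 12.713963·20.125 = 135.206489

135.21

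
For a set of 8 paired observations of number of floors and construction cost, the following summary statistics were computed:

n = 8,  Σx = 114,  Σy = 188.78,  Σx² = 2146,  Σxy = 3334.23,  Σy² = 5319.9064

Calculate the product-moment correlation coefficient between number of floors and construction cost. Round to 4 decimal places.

Sxx = Σx² − (Σx)²/n = 2146 − 1624.5 = 521.5
Sxy = Σxy − (Σx)(Σy)/n = 3334.23 − 2690.115 = 644.115
Syy = Σy² − (Σy)²/n = 5319.9064 − 4454.73605 = 865.17035
r = Sxy/√(Sxx·Syy) = 644.115/√(451186.337525) = 644.115/671.704055 = 0.958927

0.9589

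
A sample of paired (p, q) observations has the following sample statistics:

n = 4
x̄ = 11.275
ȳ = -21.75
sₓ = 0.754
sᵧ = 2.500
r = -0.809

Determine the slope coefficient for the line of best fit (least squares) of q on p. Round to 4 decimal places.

b = r · sᵧ/sₓ = -0.809 · 2.5/0.754 = -2.682361

-2.6824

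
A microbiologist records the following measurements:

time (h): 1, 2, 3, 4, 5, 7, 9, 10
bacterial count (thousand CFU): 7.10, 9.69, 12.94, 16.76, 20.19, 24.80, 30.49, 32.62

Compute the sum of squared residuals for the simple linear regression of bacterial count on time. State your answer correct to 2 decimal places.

n = 8, Σx = 41, Σy = 154.59, Σxy = 1007.5, Σx² = 285, Σy² = 3609.0279
Sxx = Σx² − (Σx)²/n = 285 − 210.125 = 74.875
Sxy = Σxy − (Σx)(Σy)/n = 1007.5 − 792.27375 = 215.22625
Syy = Σy² − (Σy)²/n = 3609.0279 − 2987.258513 = 621.769387
b = Sxy/Sxx = 215.22625/74.875 = 2.874474
SSE = Syy − b·Sxy = 621.769387 − 2.874474·215.22625 = 3.107101

3.11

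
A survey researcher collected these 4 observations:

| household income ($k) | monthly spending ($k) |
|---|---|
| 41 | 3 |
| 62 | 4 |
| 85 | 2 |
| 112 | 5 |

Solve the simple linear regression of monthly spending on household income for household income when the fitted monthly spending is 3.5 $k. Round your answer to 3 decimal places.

75.000

n = 4, Σx = 300, Σy = 14, Σxy = 1101, Σx² = 25294
Sxx = Σx² − (Σx)²/n = 25294 − 22500 = 2794
Sxy = Σxy − (Σx)(Σy)/n = 1101 − 1050 = 51
b = Sxy/Sxx = 51/2794 = 0.018253
a = ȳ − b·x̄ = 3.5 − 0.018253·75 = 2.130995
Set a + b·x = 3.5: x = (3.5 − 2.130995) / 0.018253 = 75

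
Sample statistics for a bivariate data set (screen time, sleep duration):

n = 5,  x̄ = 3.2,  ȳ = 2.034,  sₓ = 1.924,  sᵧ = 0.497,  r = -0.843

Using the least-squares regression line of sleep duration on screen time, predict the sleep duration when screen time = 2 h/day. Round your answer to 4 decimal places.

b = r · sᵧ/sₓ = -0.843 · 0.497/1.924 = -0.217760
a = ȳ − b·x̄ = 2.034 − (-0.217760)·3.2 = 2.730833
ŷ(2) = a + b·2 = 2.730833 + (-0.217760)·2 = 2.295312

2.2953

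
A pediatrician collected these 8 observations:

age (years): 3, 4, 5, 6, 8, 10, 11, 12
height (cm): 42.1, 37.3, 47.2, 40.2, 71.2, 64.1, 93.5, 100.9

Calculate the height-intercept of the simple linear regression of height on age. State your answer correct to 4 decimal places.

12.1191

n = 8, Σx = 59, Σy = 496.5, Σxy = 4202.6, Σx² = 515
Sxx = Σx² − (Σx)²/n = 515 − 435.125 = 79.875
Sxy = Σxy − (Σx)(Σy)/n = 4202.6 − 3661.6875 = 540.9125
b = Sxy/Sxx = 540.9125/79.875 = 6.771987
a = ȳ − b·x̄ = 62.0625 − 6.771987·7.375 = 12.119092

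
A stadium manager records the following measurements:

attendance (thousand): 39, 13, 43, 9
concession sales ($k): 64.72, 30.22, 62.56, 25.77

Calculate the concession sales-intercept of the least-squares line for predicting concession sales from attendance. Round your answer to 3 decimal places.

n = 4, Σx = 104, Σy = 183.27, Σxy = 5838.95, Σx² = 3620
Sxx = Σx² − (Σx)²/n = 3620 − 2704 = 916
Sxy = Σxy − (Σx)(Σy)/n = 5838.95 − 4765.02 = 1073.93
b = Sxy/Sxx = 1073.93/916 = 1.172413
a = ȳ − b·x̄ = 45.8175 − 1.172413·26 = 15.334771

15.335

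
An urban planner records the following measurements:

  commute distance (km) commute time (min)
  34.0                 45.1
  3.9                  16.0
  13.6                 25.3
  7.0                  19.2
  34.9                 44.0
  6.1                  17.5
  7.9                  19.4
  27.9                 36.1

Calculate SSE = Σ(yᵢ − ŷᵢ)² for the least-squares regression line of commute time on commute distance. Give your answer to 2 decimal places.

6.61

n = 8, Σx = 135.3, Σy = 222.6, Σxy = 4877.08, Σx² = 3501.21, Σy² = 7220.56
Sxx = Σx² − (Σx)²/n = 3501.21 − 2288.26125 = 1212.94875
Sxy = Σxy − (Σx)(Σy)/n = 4877.08 − 3764.7225 = 1112.3575
Syy = Σy² − (Σy)²/n = 7220.56 − 6193.845 = 1026.715
b = Sxy/Sxx = 1112.3575/1212.94875 = 0.917069
SSE = Syy − b·Sxy = 1026.715 − 0.917069·1112.3575 = 6.606601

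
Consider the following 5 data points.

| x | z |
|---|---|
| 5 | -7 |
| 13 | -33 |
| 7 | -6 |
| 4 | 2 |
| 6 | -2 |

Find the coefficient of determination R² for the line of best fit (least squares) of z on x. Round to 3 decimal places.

0.932

n = 5, Σx = 35, Σy = -46, Σxy = -510, Σx² = 295, Σy² = 1182
Sxx = Σx² − (Σx)²/n = 295 − 245 = 50
Sxy = Σxy − (Σx)(Σy)/n = -510 − (-322) = -188
Syy = Σy² − (Σy)²/n = 1182 − 423.2 = 758.8
R² = Sxy²/(Sxx·Syy) = (-188)²/(50·758.8) = 0.931576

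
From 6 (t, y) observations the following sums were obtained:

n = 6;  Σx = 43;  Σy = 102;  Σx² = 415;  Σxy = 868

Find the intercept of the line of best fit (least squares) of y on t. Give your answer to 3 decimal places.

Sxx = Σx² − (Σx)²/n = 415 − 308.166667 = 106.833333
Sxy = Σxy − (Σx)(Σy)/n = 868 − 731 = 137
b = Sxy/Sxx = 137/106.833333 = 1.282371
a = ȳ − b·x̄ = 17 − 1.282371·7.166667 = 7.809672

7.810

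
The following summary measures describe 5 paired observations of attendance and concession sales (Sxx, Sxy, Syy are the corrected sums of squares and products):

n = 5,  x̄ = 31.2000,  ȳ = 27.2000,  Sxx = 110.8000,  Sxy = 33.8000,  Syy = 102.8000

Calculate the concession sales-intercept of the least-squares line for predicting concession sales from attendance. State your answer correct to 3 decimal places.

17.682

b = Sxy/Sxx = 33.8/110.8 = 0.305054
a = ȳ − b·x̄ = 27.2 − 0.305054·31.2 = 17.682310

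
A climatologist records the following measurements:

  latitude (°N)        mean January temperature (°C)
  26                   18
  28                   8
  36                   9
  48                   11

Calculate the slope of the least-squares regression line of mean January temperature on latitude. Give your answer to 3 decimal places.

n = 4, Σx = 138, Σy = 46, Σxy = 1544, Σx² = 5060
Sxx = Σx² − (Σx)²/n = 5060 − 4761 = 299
Sxy = Σxy − (Σx)(Σy)/n = 1544 − 1587 = -43
b = Sxy/Sxx = -43/299 = -0.143813

-0.144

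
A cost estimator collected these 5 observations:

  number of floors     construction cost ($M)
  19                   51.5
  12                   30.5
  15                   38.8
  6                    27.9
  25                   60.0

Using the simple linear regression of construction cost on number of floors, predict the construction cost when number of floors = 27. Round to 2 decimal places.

n = 5, Σx = 77, Σy = 208.7, Σxy = 3593.9, Σx² = 1391
Sxx = Σx² − (Σx)²/n = 1391 − 1185.8 = 205.2
Sxy = Σxy − (Σx)(Σy)/n = 3593.9 − 3213.98 = 379.92
b = Sxy/Sxx = 379.92/205.2 = 1.851462
a = ȳ − b·x̄ = 41.74 − 1.851462·15.4 = 13.227485
ŷ(27) = a + b·27 = 13.227485 + 1.851462·27 = 63.216959

63.22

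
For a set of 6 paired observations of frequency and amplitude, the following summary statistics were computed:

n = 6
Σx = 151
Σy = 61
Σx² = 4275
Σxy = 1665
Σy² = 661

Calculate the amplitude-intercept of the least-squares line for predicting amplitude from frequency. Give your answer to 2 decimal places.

Sxx = Σx² − (Σx)²/n = 4275 − 3800.166667 = 474.833333
Sxy = Σxy − (Σx)(Σy)/n = 1665 − 1535.166667 = 129.833333
b = Sxy/Sxx = 129.833333/474.833333 = 0.273429
a = ȳ − b·x̄ = 10.166667 − 0.273429·25.166667 = 3.285363

3.29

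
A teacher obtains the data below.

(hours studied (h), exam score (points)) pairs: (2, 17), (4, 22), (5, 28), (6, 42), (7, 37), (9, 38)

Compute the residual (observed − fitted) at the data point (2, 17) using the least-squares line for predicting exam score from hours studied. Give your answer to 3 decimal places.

-1.446

n = 6, Σx = 33, Σy = 184, Σxy = 1115, Σx² = 211
Sxx = Σx² − (Σx)²/n = 211 − 181.5 = 29.5
Sxy = Σxy − (Σx)(Σy)/n = 1115 − 1012 = 103
b = Sxy/Sxx = 103/29.5 = 3.491525
a = ȳ − b·x̄ = 30.666667 − 3.491525·5.5 = 11.463277
ŷ(2) = 11.463277 + 3.491525·2 = 18.446328
residual = y − ŷ = 17 − 18.446328 = -1.446328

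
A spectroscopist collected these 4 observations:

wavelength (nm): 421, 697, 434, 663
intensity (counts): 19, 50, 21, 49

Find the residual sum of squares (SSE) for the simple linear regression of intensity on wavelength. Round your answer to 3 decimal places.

4.498

n = 4, Σx = 2215, Σy = 139, Σxy = 84450, Σx² = 1290975, Σy² = 5703
Sxx = Σx² − (Σx)²/n = 1290975 − 1226556.25 = 64418.75
Sxy = Σxy − (Σx)(Σy)/n = 84450 − 76971.25 = 7478.75
Syy = Σy² − (Σy)²/n = 5703 − 4830.25 = 872.75
b = Sxy/Sxx = 7478.75/64418.75 = 0.116096
SSE = Syy − b·Sxy = 872.75 − 0.116096·7478.75 = 4.498108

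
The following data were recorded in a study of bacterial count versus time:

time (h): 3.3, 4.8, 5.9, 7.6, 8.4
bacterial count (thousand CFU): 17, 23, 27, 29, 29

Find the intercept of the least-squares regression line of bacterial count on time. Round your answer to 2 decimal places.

11.00

n = 5, Σx = 30, Σy = 125, Σxy = 789.8, Σx² = 197.06
Sxx = Σx² − (Σx)²/n = 197.06 − 180 = 17.06
Sxy = Σxy − (Σx)(Σy)/n = 789.8 − 750 = 39.8
b = Sxy/Sxx = 39.8/17.06 = 2.332943
a = ȳ − b·x̄ = 25 − 2.332943·6 = 11.002345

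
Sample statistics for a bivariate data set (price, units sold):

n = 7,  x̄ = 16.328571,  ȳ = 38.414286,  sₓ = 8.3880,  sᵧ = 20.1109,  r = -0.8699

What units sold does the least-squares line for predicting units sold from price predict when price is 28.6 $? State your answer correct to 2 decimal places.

b = r · sᵧ/sₓ = -0.8699 · 20.1109/8.388 = -2.085655
a = ȳ − b·x̄ = 38.414286 − (-2.085655)·16.328571 = 72.470047
ŷ(28.6) = a + b·28.6 = 72.470047 + (-2.085655)·28.6 = 12.820322

12.82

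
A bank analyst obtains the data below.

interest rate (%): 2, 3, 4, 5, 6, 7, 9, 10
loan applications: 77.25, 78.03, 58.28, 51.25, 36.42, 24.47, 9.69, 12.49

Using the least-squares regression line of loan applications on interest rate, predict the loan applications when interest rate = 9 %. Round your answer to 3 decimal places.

13.009

n = 8, Σx = 46, Σy = 347.88, Σxy = 1479.88, Σx² = 320
Sxx = Σx² − (Σx)²/n = 320 − 264.5 = 55.5
Sxy = Σxy − (Σx)(Σy)/n = 1479.88 − 2000.31 = -520.43
b = Sxy/Sxx = -520.43/55.5 = -9.377117
a = ȳ − b·x̄ = 43.485 − (-9.377117)·5.75 = 97.403423
ŷ(9) = a + b·9 = 97.403423 + (-9.377117)·9 = 13.009369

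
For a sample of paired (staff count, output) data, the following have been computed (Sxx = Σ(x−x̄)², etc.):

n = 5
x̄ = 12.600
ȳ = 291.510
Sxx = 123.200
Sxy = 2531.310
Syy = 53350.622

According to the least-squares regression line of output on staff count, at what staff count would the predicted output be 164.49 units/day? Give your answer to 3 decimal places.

b = Sxy/Sxx = 2531.31/123.2 = 20.546347
a = ȳ − b·x̄ = 291.51 − 20.546347·12.6 = 32.626023
Set a + b·x = 164.49: x = (164.49 − 32.626023) / 20.546347 = 6.417879

6.418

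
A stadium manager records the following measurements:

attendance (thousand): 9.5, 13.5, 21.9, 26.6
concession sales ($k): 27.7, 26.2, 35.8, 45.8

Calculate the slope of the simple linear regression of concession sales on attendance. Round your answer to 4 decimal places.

n = 4, Σx = 71.5, Σy = 135.5, Σxy = 2619.15, Σx² = 1459.67
Sxx = Σx² − (Σx)²/n = 1459.67 − 1278.0625 = 181.6075
Sxy = Σxy − (Σx)(Σy)/n = 2619.15 − 2422.0625 = 197.0875
b = Sxy/Sxx = 197.0875/181.6075 = 1.085239

1.0852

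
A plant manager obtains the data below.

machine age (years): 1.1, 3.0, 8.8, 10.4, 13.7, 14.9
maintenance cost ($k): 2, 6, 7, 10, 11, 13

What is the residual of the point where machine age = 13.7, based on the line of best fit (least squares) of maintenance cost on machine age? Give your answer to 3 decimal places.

n = 6, Σx = 51.9, Σy = 49, Σxy = 530.2, Σx² = 605.51
Sxx = Σx² − (Σx)²/n = 605.51 − 448.935 = 156.575
Sxy = Σxy − (Σx)(Σy)/n = 530.2 − 423.85 = 106.35
b = Sxy/Sxx = 106.35/156.575 = 0.679227
a = ȳ − b·x̄ = 8.166667 − 0.679227·8.65 = 2.291351
ŷ(13.7) = 2.291351 + 0.679227·13.7 = 11.596764
residual = y − ŷ = 11 − 11.596764 = -0.596764

-0.597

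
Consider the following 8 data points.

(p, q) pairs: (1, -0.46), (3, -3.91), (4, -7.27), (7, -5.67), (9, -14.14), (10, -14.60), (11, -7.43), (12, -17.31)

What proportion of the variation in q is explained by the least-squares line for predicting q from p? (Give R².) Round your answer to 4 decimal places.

0.6978

n = 8, Σx = 57, Σy = -70.79, Σxy = -643.67, Σx² = 521, Σy² = 868.4421
Sxx = Σx² − (Σx)²/n = 521 − 406.125 = 114.875
Sxy = Σxy − (Σx)(Σy)/n = -643.67 − (-504.37875) = -139.29125
Syy = Σy² − (Σy)²/n = 868.4421 − 626.403013 = 242.039087
R² = Sxy²/(Sxx·Syy) = (-139.29125)²/(114.875·242.039087) = 0.697809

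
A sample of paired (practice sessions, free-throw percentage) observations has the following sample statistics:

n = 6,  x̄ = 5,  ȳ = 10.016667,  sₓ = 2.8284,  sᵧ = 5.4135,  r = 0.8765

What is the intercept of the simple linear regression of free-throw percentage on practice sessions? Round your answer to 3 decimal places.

1.629

b = r · sᵧ/sₓ = 0.8765 · 5.4135/2.8284 = 1.677603
a = ȳ − b·x̄ = 10.016667 − 1.677603·5 = 1.628651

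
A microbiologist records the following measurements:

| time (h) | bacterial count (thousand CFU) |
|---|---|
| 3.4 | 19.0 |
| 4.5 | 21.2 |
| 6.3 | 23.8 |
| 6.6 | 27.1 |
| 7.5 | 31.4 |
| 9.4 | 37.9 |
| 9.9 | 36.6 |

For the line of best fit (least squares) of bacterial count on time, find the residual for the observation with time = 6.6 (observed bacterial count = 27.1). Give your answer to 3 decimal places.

n = 7, Σx = 47.6, Σy = 197, Σxy = 1442.9, Σx² = 357.68
Sxx = Σx² − (Σx)²/n = 357.68 − 323.68 = 34
Sxy = Σxy − (Σx)(Σy)/n = 1442.9 − 1339.6 = 103.3
b = Sxy/Sxx = 103.3/34 = 3.038235
a = ȳ − b·x̄ = 28.142857 − 3.038235·6.8 = 7.482857
ŷ(6.6) = 7.482857 + 3.038235·6.6 = 27.535210
residual = y − ŷ = 27.1 − 27.535210 = -0.435210

-0.435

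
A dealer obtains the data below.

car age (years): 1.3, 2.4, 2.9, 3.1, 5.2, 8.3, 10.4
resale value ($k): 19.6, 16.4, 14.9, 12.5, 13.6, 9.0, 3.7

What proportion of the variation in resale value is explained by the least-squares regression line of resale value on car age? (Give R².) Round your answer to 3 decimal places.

n = 7, Σx = 33.6, Σy = 89.7, Σxy = 330.7, Σx² = 229.56, Σy² = 1311.03
Sxx = Σx² − (Σx)²/n = 229.56 − 161.28 = 68.28
Sxy = Σxy − (Σx)(Σy)/n = 330.7 − 430.56 = -99.86
Syy = Σy² − (Σy)²/n = 1311.03 − 1149.441429 = 161.588571
R² = Sxy²/(Sxx·Syy) = (-99.86)²/(68.28·161.588571) = 0.903814

0.904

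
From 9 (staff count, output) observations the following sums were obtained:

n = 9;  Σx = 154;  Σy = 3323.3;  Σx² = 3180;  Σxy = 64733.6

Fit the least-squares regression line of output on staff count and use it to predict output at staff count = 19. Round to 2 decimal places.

396.53

Sxx = Σx² − (Σx)²/n = 3180 − 2635.111111 = 544.888889
Sxy = Σxy − (Σx)(Σy)/n = 64733.6 − 56865.355556 = 7868.244444
b = Sxy/Sxx = 7868.244444/544.888889 = 14.440090
a = ȳ − b·x̄ = 369.255556 − 14.440090·17.111111 = 122.169576
ŷ(19) = a + b·19 = 122.169576 + 14.440090·19 = 396.531281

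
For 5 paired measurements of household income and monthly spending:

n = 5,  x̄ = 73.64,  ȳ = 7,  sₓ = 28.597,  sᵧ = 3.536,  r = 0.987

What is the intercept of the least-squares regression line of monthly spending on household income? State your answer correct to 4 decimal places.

b = r · sᵧ/sₓ = 0.987 · 3.536/28.597 = 0.122042
a = ȳ − b·x̄ = 7 − 0.122042·73.64 = -1.987165

-1.9872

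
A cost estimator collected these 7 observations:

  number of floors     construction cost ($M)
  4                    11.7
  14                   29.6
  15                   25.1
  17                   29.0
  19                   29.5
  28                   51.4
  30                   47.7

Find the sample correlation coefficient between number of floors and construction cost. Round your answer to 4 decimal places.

0.9716

n = 7, Σx = 127, Σy = 224, Σxy = 4761.4, Σx² = 2771, Σy² = 8271.56
Sxx = Σx² − (Σx)²/n = 2771 − 2304.142857 = 466.857143
Sxy = Σxy − (Σx)(Σy)/n = 4761.4 − 4064 = 697.4
Syy = Σy² − (Σy)²/n = 8271.56 − 7168 = 1103.56
r = Sxy/√(Sxx·Syy) = 697.4/√(515204.868571) = 697.4/717.777729 = 0.971610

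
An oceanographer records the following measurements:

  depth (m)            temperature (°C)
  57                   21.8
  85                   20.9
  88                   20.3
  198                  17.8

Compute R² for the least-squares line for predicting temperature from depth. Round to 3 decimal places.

0.972

n = 4, Σx = 428, Σy = 80.8, Σxy = 8329.9, Σx² = 57422, Σy² = 1640.98
Sxx = Σx² − (Σx)²/n = 57422 − 45796 = 11626
Sxy = Σxy − (Σx)(Σy)/n = 8329.9 − 8645.6 = -315.7
Syy = Σy² − (Σy)²/n = 1640.98 − 1632.16 = 8.82
R² = Sxy²/(Sxx·Syy) = (-315.7)²/(11626·8.82) = 0.971964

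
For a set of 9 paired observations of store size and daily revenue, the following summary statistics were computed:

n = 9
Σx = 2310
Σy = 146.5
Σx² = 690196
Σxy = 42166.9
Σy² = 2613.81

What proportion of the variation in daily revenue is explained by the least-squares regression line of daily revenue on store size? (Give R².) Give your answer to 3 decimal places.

0.935

Sxx = Σx² − (Σx)²/n = 690196 − 592900 = 97296
Sxy = Σxy − (Σx)(Σy)/n = 42166.9 − 37601.666667 = 4565.233333
Syy = Σy² − (Σy)²/n = 2613.81 − 2384.694444 = 229.115556
R² = Sxy²/(Sxx·Syy) = (4565.233333)²/(97296·229.115556) = 0.934924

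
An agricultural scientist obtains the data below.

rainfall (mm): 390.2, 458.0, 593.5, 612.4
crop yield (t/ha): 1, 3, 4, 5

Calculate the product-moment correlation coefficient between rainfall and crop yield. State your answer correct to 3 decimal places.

n = 4, Σx = 2054.1, Σy = 13, Σxy = 7200.2, Σx² = 1089296.05, Σy² = 51
Sxx = Σx² − (Σx)²/n = 1089296.05 − 1054831.7025 = 34464.3475
Sxy = Σxy − (Σx)(Σy)/n = 7200.2 − 6675.825 = 524.375
Syy = Σy² − (Σy)²/n = 51 − 42.25 = 8.75
r = Sxy/√(Sxx·Syy) = 524.375/√(301563.040625) = 524.375/549.147558 = 0.954889

0.955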